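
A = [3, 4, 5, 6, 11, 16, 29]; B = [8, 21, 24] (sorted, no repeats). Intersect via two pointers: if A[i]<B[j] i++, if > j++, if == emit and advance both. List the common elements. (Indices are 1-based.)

intersection = []

i=1 j=1: 3<8, i++
i=2 j=1: 4<8, i++
i=3 j=1: 5<8, i++
i=4 j=1: 6<8, i++
i=5 j=1: 11>8, j++
i=5 j=2: 11<21, i++
i=6 j=2: 16<21, i++
i=7 j=2: 29>21, j++
i=7 j=3: 29>24, j++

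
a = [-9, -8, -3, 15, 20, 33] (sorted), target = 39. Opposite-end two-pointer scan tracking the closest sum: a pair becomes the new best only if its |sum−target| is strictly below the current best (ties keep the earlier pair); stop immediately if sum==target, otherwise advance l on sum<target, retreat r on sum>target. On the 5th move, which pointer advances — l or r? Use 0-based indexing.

l

[0,5] -9+33=24 d=15 * → l++
[1,5] -8+33=25 d=14 * → l++
[2,5] -3+33=30 d=9 * → l++
[3,5] 15+33=48 d=9 → r--
[3,4] 15+20=35 d=4 * → l++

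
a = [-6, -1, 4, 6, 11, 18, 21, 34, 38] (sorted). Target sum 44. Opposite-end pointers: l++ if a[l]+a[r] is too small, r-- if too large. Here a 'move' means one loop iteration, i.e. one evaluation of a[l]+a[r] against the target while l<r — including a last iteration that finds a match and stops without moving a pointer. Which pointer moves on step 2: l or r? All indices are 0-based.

l

[0,8] -6+38=32 <44 → l++
[1,8] -1+38=37 <44 → l++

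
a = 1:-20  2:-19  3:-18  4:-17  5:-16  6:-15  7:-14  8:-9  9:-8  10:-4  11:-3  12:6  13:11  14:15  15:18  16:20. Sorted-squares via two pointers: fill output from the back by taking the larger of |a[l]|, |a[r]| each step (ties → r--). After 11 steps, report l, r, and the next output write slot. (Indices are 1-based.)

[1,16] |-20|<=|20| out[16]=400 → r--
[1,15] |-20|>|18| out[15]=400 → l++
[2,15] |-19|>|18| out[14]=361 → l++
[3,15] |-18|<=|18| out[13]=324 → r--
[3,14] |-18|>|15| out[12]=324 → l++
[4,14] |-17|>|15| out[11]=289 → l++
[5,14] |-16|>|15| out[10]=256 → l++
[6,14] |-15|<=|15| out[9]=225 → r--
[6,13] |-15|>|11| out[8]=225 → l++
[7,13] |-14|>|11| out[7]=196 → l++
[8,13] |-9|<=|11| out[6]=121 → r--

l=8, r=12, next write slot=5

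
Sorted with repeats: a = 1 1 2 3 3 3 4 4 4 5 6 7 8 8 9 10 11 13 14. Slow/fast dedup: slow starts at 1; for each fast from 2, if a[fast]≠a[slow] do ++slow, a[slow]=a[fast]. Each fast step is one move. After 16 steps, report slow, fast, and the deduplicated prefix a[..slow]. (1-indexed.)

slow=11, fast=18, prefix=[1, 2, 3, 4, 5, 6, 7, 8, 9, 10, 11]

(s=1,f=2) a[fast]=1=a[slow] dup → fast++
(s=1,f=3) a[fast]=2≠a[slow]=1 write a[2]=2 → slow++,fast++
(s=2,f=4) a[fast]=3≠a[slow]=2 write a[3]=3 → slow++,fast++
(s=3,f=5) a[fast]=3=a[slow] dup → fast++
(s=3,f=6) a[fast]=3=a[slow] dup → fast++
(s=3,f=7) a[fast]=4≠a[slow]=3 write a[4]=4 → slow++,fast++
(s=4,f=8) a[fast]=4=a[slow] dup → fast++
(s=4,f=9) a[fast]=4=a[slow] dup → fast++
(s=4,f=10) a[fast]=5≠a[slow]=4 write a[5]=5 → slow++,fast++
(s=5,f=11) a[fast]=6≠a[slow]=5 write a[6]=6 → slow++,fast++
(s=6,f=12) a[fast]=7≠a[slow]=6 write a[7]=7 → slow++,fast++
(s=7,f=13) a[fast]=8≠a[slow]=7 write a[8]=8 → slow++,fast++
(s=8,f=14) a[fast]=8=a[slow] dup → fast++
(s=8,f=15) a[fast]=9≠a[slow]=8 write a[9]=9 → slow++,fast++
(s=9,f=16) a[fast]=10≠a[slow]=9 write a[10]=10 → slow++,fast++
(s=10,f=17) a[fast]=11≠a[slow]=10 write a[11]=11 → slow++,fast++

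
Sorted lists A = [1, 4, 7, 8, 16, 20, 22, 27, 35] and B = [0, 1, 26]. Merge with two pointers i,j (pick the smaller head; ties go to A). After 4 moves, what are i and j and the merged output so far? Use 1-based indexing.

i=3, j=3, merged so far=[0, 1, 1, 4]

i=1 j=1: A[i]=1>B[j]=0 take 0, j++
i=1 j=2: A[i]=1<=B[j]=1 take 1, i++
i=2 j=2: A[i]=4>B[j]=1 take 1, j++
i=2 j=3: A[i]=4<=B[j]=26 take 4, i++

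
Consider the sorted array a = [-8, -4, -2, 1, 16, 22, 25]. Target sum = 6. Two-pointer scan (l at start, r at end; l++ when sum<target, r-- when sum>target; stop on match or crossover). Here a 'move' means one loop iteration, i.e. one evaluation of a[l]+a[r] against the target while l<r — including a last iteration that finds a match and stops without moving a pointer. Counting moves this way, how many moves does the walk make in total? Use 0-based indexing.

6 moves

[0,6] -8+25=17 >6 → r--
[0,5] -8+22=14 >6 → r--
[0,4] -8+16=8 >6 → r--
[0,3] -8+1=-7 <6 → l++
[1,3] -4+1=-3 <6 → l++
[2,3] -2+1=-1 <6 → l++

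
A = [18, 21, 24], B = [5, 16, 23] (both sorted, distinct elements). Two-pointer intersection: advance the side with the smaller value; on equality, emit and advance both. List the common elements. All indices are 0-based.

intersection = []

i=0 j=0: 18>5, j++
i=0 j=1: 18>16, j++
i=0 j=2: 18<23, i++
i=1 j=2: 21<23, i++
i=2 j=2: 24>23, j++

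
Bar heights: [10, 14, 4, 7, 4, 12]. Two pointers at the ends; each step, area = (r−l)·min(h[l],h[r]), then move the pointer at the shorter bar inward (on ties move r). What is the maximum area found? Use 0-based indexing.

max area = 50

l=0 r=5: min(10,12)*5=50 best=50 *, l++
l=1 r=5: min(14,12)*4=48 best=50, r--
l=1 r=4: min(14,4)*3=12 best=50, r--
l=1 r=3: min(14,7)*2=14 best=50, r--
l=1 r=2: min(14,4)*1=4 best=50, r--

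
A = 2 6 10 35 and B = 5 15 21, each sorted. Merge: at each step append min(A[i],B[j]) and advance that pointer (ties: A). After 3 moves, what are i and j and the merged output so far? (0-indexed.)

i=2, j=1, merged so far=[2, 5, 6]

[i=0,j=0] A[i]=2<=B[j]=5 take 2 → i++
[i=1,j=0] A[i]=6>B[j]=5 take 5 → j++
[i=1,j=1] A[i]=6<=B[j]=15 take 6 → i++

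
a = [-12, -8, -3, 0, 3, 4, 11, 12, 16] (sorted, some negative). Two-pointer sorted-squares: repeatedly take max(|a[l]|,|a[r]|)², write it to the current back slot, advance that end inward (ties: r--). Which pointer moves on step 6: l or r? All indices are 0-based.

[0,8] |-12|<=|16| out[8]=256 → r--
[0,7] |-12|<=|12| out[7]=144 → r--
[0,6] |-12|>|11| out[6]=144 → l++
[1,6] |-8|<=|11| out[5]=121 → r--
[1,5] |-8|>|4| out[4]=64 → l++
[2,5] |-3|<=|4| out[3]=16 → r--

r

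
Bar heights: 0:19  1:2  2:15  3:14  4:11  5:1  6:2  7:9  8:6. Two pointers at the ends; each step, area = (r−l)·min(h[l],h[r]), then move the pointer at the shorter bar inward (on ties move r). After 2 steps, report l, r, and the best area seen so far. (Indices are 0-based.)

[0,8] min(19,6)*8=48 best=48 * → r--
[0,7] min(19,9)*7=63 best=63 * → r--

l=0, r=6, best area=63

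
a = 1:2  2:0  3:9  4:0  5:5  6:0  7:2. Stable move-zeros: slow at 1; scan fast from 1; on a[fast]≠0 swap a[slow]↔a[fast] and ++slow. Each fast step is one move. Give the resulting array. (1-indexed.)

slow=1 fast=1: a[fast]=2≠0 swap→a[1]=2, slow++,fast++
slow=2 fast=2: a[fast]=0, fast++
slow=2 fast=3: a[fast]=9≠0 swap→a[2]=9, slow++,fast++
slow=3 fast=4: a[fast]=0, fast++
slow=3 fast=5: a[fast]=5≠0 swap→a[3]=5, slow++,fast++
slow=4 fast=6: a[fast]=0, fast++
slow=4 fast=7: a[fast]=2≠0 swap→a[4]=2, slow++,fast++

[2, 9, 5, 2, 0, 0, 0]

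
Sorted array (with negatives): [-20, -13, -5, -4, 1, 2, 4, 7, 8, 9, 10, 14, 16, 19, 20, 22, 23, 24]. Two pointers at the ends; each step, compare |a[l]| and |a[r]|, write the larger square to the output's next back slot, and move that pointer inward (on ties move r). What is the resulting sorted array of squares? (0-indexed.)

[1, 4, 16, 16, 25, 49, 64, 81, 100, 169, 196, 256, 361, 400, 400, 484, 529, 576]

[0,17] |-20|<=|24| out[17]=576 → r--
[0,16] |-20|<=|23| out[16]=529 → r--
[0,15] |-20|<=|22| out[15]=484 → r--
[0,14] |-20|<=|20| out[14]=400 → r--
[0,13] |-20|>|19| out[13]=400 → l++
[1,13] |-13|<=|19| out[12]=361 → r--
[1,12] |-13|<=|16| out[11]=256 → r--
[1,11] |-13|<=|14| out[10]=196 → r--
[1,10] |-13|>|10| out[9]=169 → l++
[2,10] |-5|<=|10| out[8]=100 → r--
[2,9] |-5|<=|9| out[7]=81 → r--
[2,8] |-5|<=|8| out[6]=64 → r--
[2,7] |-5|<=|7| out[5]=49 → r--
[2,6] |-5|>|4| out[4]=25 → l++
[3,6] |-4|<=|4| out[3]=16 → r--
[3,5] |-4|>|2| out[2]=16 → l++
[4,5] |1|<=|2| out[1]=4 → r--
[4,4] |1|<=|1| out[0]=1 → r--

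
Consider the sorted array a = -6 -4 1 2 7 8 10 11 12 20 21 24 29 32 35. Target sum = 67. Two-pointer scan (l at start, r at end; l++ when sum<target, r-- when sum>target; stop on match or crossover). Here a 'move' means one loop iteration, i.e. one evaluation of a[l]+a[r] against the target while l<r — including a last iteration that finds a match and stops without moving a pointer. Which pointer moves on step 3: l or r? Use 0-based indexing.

l=0 r=14: -6+35=29 <67, l++
l=1 r=14: -4+35=31 <67, l++
l=2 r=14: 1+35=36 <67, l++

l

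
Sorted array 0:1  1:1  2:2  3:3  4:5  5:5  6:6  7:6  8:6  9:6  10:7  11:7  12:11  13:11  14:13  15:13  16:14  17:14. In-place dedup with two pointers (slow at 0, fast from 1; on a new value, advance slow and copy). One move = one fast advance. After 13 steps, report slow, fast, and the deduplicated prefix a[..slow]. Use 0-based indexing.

slow=6, fast=14, prefix=[1, 2, 3, 5, 6, 7, 11]

(s=0,f=1) a[fast]=1=a[slow] dup → fast++
(s=0,f=2) a[fast]=2≠a[slow]=1 write a[1]=2 → slow++,fast++
(s=1,f=3) a[fast]=3≠a[slow]=2 write a[2]=3 → slow++,fast++
(s=2,f=4) a[fast]=5≠a[slow]=3 write a[3]=5 → slow++,fast++
(s=3,f=5) a[fast]=5=a[slow] dup → fast++
(s=3,f=6) a[fast]=6≠a[slow]=5 write a[4]=6 → slow++,fast++
(s=4,f=7) a[fast]=6=a[slow] dup → fast++
(s=4,f=8) a[fast]=6=a[slow] dup → fast++
(s=4,f=9) a[fast]=6=a[slow] dup → fast++
(s=4,f=10) a[fast]=7≠a[slow]=6 write a[5]=7 → slow++,fast++
(s=5,f=11) a[fast]=7=a[slow] dup → fast++
(s=5,f=12) a[fast]=11≠a[slow]=7 write a[6]=11 → slow++,fast++
(s=6,f=13) a[fast]=11=a[slow] dup → fast++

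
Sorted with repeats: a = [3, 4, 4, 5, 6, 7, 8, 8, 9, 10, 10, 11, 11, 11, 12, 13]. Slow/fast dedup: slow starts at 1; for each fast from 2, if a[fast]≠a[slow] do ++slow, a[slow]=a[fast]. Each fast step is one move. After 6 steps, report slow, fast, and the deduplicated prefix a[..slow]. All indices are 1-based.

slow=6, fast=8, prefix=[3, 4, 5, 6, 7, 8]

slow=1 fast=2: a[fast]=4≠a[slow]=3 write a[2]=4, slow++,fast++
slow=2 fast=3: a[fast]=4=a[slow] dup, fast++
slow=2 fast=4: a[fast]=5≠a[slow]=4 write a[3]=5, slow++,fast++
slow=3 fast=5: a[fast]=6≠a[slow]=5 write a[4]=6, slow++,fast++
slow=4 fast=6: a[fast]=7≠a[slow]=6 write a[5]=7, slow++,fast++
slow=5 fast=7: a[fast]=8≠a[slow]=7 write a[6]=8, slow++,fast++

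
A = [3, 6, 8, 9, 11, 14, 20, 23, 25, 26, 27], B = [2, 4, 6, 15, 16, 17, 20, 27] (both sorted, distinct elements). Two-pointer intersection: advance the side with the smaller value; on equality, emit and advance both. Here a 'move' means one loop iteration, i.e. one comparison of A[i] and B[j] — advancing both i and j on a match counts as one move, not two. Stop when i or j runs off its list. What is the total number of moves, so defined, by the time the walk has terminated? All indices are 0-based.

16 moves

i=0 j=0: 3>2, j++
i=0 j=1: 3<4, i++
i=1 j=1: 6>4, j++
i=1 j=2: 6==6 emit, i++,j++
i=2 j=3: 8<15, i++
i=3 j=3: 9<15, i++
i=4 j=3: 11<15, i++
i=5 j=3: 14<15, i++
i=6 j=3: 20>15, j++
i=6 j=4: 20>16, j++
i=6 j=5: 20>17, j++
i=6 j=6: 20==20 emit, i++,j++
i=7 j=7: 23<27, i++
i=8 j=7: 25<27, i++
i=9 j=7: 26<27, i++
i=10 j=7: 27==27 emit, i++,j++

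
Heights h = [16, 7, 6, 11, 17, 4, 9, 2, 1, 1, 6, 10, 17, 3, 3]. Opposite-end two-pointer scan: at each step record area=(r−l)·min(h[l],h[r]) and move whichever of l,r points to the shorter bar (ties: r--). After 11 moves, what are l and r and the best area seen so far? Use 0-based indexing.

l=4, r=7, best area=192

l=0 r=14: min(16,3)*14=42 best=42 *, r--
l=0 r=13: min(16,3)*13=39 best=42, r--
l=0 r=12: min(16,17)*12=192 best=192 *, l++
l=1 r=12: min(7,17)*11=77 best=192, l++
l=2 r=12: min(6,17)*10=60 best=192, l++
l=3 r=12: min(11,17)*9=99 best=192, l++
l=4 r=12: min(17,17)*8=136 best=192, r--
l=4 r=11: min(17,10)*7=70 best=192, r--
l=4 r=10: min(17,6)*6=36 best=192, r--
l=4 r=9: min(17,1)*5=5 best=192, r--
l=4 r=8: min(17,1)*4=4 best=192, r--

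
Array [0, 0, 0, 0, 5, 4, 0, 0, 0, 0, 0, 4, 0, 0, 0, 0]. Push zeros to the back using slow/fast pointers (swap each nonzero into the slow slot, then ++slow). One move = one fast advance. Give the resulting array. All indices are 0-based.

slow=0 fast=0: a[fast]=0, fast++
slow=0 fast=1: a[fast]=0, fast++
slow=0 fast=2: a[fast]=0, fast++
slow=0 fast=3: a[fast]=0, fast++
slow=0 fast=4: a[fast]=5≠0 swap→a[0]=5, slow++,fast++
slow=1 fast=5: a[fast]=4≠0 swap→a[1]=4, slow++,fast++
slow=2 fast=6: a[fast]=0, fast++
slow=2 fast=7: a[fast]=0, fast++
slow=2 fast=8: a[fast]=0, fast++
slow=2 fast=9: a[fast]=0, fast++
slow=2 fast=10: a[fast]=0, fast++
slow=2 fast=11: a[fast]=4≠0 swap→a[2]=4, slow++,fast++
slow=3 fast=12: a[fast]=0, fast++
slow=3 fast=13: a[fast]=0, fast++
slow=3 fast=14: a[fast]=0, fast++
slow=3 fast=15: a[fast]=0, fast++

[5, 4, 4, 0, 0, 0, 0, 0, 0, 0, 0, 0, 0, 0, 0, 0]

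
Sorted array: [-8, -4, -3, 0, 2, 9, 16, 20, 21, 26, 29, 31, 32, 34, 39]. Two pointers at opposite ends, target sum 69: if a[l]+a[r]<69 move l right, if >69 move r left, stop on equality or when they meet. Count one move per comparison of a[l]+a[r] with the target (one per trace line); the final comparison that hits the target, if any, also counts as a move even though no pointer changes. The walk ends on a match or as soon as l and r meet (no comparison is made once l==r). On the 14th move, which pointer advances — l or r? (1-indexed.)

l

l=1 r=15: -8+39=31 <69, l++
l=2 r=15: -4+39=35 <69, l++
l=3 r=15: -3+39=36 <69, l++
l=4 r=15: 0+39=39 <69, l++
l=5 r=15: 2+39=41 <69, l++
l=6 r=15: 9+39=48 <69, l++
l=7 r=15: 16+39=55 <69, l++
l=8 r=15: 20+39=59 <69, l++
l=9 r=15: 21+39=60 <69, l++
l=10 r=15: 26+39=65 <69, l++
l=11 r=15: 29+39=68 <69, l++
l=12 r=15: 31+39=70 >69, r--
l=12 r=14: 31+34=65 <69, l++
l=13 r=14: 32+34=66 <69, l++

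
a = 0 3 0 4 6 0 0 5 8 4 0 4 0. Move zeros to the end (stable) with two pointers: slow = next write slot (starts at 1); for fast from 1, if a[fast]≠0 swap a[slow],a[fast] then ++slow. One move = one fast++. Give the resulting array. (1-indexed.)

[3, 4, 6, 5, 8, 4, 4, 0, 0, 0, 0, 0, 0]

slow=1 fast=1: a[fast]=0, fast++
slow=1 fast=2: a[fast]=3≠0 swap→a[1]=3, slow++,fast++
slow=2 fast=3: a[fast]=0, fast++
slow=2 fast=4: a[fast]=4≠0 swap→a[2]=4, slow++,fast++
slow=3 fast=5: a[fast]=6≠0 swap→a[3]=6, slow++,fast++
slow=4 fast=6: a[fast]=0, fast++
slow=4 fast=7: a[fast]=0, fast++
slow=4 fast=8: a[fast]=5≠0 swap→a[4]=5, slow++,fast++
slow=5 fast=9: a[fast]=8≠0 swap→a[5]=8, slow++,fast++
slow=6 fast=10: a[fast]=4≠0 swap→a[6]=4, slow++,fast++
slow=7 fast=11: a[fast]=0, fast++
slow=7 fast=12: a[fast]=4≠0 swap→a[7]=4, slow++,fast++
slow=8 fast=13: a[fast]=0, fast++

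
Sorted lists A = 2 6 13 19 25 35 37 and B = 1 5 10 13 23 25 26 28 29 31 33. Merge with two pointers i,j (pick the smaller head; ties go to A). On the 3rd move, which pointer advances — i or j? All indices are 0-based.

j

[i=0,j=0] A[i]=2>B[j]=1 take 1 → j++
[i=0,j=1] A[i]=2<=B[j]=5 take 2 → i++
[i=1,j=1] A[i]=6>B[j]=5 take 5 → j++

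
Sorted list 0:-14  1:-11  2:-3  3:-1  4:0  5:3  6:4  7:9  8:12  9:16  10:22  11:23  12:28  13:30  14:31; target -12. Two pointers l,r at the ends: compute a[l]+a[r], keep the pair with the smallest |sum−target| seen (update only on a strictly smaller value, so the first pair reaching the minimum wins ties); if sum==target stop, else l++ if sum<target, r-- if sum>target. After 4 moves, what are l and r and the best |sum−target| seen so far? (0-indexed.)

l=0, r=10, best |Δ|=21

l=0 r=14: -14+31=17 d=29 *, r--
l=0 r=13: -14+30=16 d=28 *, r--
l=0 r=12: -14+28=14 d=26 *, r--
l=0 r=11: -14+23=9 d=21 *, r--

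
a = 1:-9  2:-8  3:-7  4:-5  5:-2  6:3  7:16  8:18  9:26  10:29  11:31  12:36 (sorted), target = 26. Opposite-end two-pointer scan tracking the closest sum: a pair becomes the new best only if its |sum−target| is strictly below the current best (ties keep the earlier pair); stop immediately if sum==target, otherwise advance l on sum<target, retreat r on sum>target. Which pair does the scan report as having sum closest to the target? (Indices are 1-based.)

pair (-5, 31) with sum 26 (|Δ|=0)

l=1 r=12: -9+36=27 d=1 *, r--
l=1 r=11: -9+31=22 d=4, l++
l=2 r=11: -8+31=23 d=3, l++
l=3 r=11: -7+31=24 d=2, l++
l=4 r=11: -5+31=26 d=0 *, stop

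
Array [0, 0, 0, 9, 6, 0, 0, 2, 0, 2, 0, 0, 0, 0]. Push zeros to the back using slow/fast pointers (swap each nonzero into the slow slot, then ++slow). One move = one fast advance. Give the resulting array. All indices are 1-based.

(s=1,f=1) a[fast]=0 → fast++
(s=1,f=2) a[fast]=0 → fast++
(s=1,f=3) a[fast]=0 → fast++
(s=1,f=4) a[fast]=9≠0 swap→a[1]=9 → slow++,fast++
(s=2,f=5) a[fast]=6≠0 swap→a[2]=6 → slow++,fast++
(s=3,f=6) a[fast]=0 → fast++
(s=3,f=7) a[fast]=0 → fast++
(s=3,f=8) a[fast]=2≠0 swap→a[3]=2 → slow++,fast++
(s=4,f=9) a[fast]=0 → fast++
(s=4,f=10) a[fast]=2≠0 swap→a[4]=2 → slow++,fast++
(s=5,f=11) a[fast]=0 → fast++
(s=5,f=12) a[fast]=0 → fast++
(s=5,f=13) a[fast]=0 → fast++
(s=5,f=14) a[fast]=0 → fast++

[9, 6, 2, 2, 0, 0, 0, 0, 0, 0, 0, 0, 0, 0]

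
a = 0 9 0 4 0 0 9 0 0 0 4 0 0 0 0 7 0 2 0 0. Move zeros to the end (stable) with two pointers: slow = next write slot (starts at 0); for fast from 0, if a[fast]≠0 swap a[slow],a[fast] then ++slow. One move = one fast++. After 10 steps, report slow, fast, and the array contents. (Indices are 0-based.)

slow=0 fast=0: a[fast]=0, fast++
slow=0 fast=1: a[fast]=9≠0 swap→a[0]=9, slow++,fast++
slow=1 fast=2: a[fast]=0, fast++
slow=1 fast=3: a[fast]=4≠0 swap→a[1]=4, slow++,fast++
slow=2 fast=4: a[fast]=0, fast++
slow=2 fast=5: a[fast]=0, fast++
slow=2 fast=6: a[fast]=9≠0 swap→a[2]=9, slow++,fast++
slow=3 fast=7: a[fast]=0, fast++
slow=3 fast=8: a[fast]=0, fast++
slow=3 fast=9: a[fast]=0, fast++

slow=3, fast=10, a=[9, 4, 9, 0, 0, 0, 0, 0, 0, 0, 4, 0, 0, 0, 0, 7, 0, 2, 0, 0]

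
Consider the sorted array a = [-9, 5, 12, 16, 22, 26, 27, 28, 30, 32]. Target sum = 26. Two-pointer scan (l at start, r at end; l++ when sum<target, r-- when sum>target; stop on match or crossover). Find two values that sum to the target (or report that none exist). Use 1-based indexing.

[1,10] -9+32=23 <26 → l++
[2,10] 5+32=37 >26 → r--
[2,9] 5+30=35 >26 → r--
[2,8] 5+28=33 >26 → r--
[2,7] 5+27=32 >26 → r--
[2,6] 5+26=31 >26 → r--
[2,5] 5+22=27 >26 → r--
[2,4] 5+16=21 <26 → l++
[3,4] 12+16=28 >26 → r--

no pair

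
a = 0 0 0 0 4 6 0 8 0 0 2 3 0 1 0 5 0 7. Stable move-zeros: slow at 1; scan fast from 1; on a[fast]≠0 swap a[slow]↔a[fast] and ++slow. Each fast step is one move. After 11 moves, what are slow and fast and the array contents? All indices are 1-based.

slow=1 fast=1: a[fast]=0, fast++
slow=1 fast=2: a[fast]=0, fast++
slow=1 fast=3: a[fast]=0, fast++
slow=1 fast=4: a[fast]=0, fast++
slow=1 fast=5: a[fast]=4≠0 swap→a[1]=4, slow++,fast++
slow=2 fast=6: a[fast]=6≠0 swap→a[2]=6, slow++,fast++
slow=3 fast=7: a[fast]=0, fast++
slow=3 fast=8: a[fast]=8≠0 swap→a[3]=8, slow++,fast++
slow=4 fast=9: a[fast]=0, fast++
slow=4 fast=10: a[fast]=0, fast++
slow=4 fast=11: a[fast]=2≠0 swap→a[4]=2, slow++,fast++

slow=5, fast=12, a=[4, 6, 8, 2, 0, 0, 0, 0, 0, 0, 0, 3, 0, 1, 0, 5, 0, 7]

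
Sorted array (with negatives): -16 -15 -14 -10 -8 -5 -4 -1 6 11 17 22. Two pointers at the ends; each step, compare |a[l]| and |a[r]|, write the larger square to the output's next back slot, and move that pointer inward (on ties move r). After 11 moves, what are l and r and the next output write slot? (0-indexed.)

l=7, r=7, next write slot=0

[0,11] |-16|<=|22| out[11]=484 → r--
[0,10] |-16|<=|17| out[10]=289 → r--
[0,9] |-16|>|11| out[9]=256 → l++
[1,9] |-15|>|11| out[8]=225 → l++
[2,9] |-14|>|11| out[7]=196 → l++
[3,9] |-10|<=|11| out[6]=121 → r--
[3,8] |-10|>|6| out[5]=100 → l++
[4,8] |-8|>|6| out[4]=64 → l++
[5,8] |-5|<=|6| out[3]=36 → r--
[5,7] |-5|>|-1| out[2]=25 → l++
[6,7] |-4|>|-1| out[1]=16 → l++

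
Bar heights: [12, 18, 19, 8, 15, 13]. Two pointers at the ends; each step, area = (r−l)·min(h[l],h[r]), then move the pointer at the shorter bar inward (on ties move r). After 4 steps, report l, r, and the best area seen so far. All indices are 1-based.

l=2, r=3, best area=60

[1,6] min(12,13)*5=60 best=60 * → l++
[2,6] min(18,13)*4=52 best=60 → r--
[2,5] min(18,15)*3=45 best=60 → r--
[2,4] min(18,8)*2=16 best=60 → r--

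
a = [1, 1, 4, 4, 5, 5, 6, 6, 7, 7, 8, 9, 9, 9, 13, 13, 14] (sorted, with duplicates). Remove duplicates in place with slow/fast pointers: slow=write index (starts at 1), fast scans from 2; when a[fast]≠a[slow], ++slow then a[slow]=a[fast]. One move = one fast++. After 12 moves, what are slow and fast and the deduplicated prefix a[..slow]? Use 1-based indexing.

slow=1 fast=2: a[fast]=1=a[slow] dup, fast++
slow=1 fast=3: a[fast]=4≠a[slow]=1 write a[2]=4, slow++,fast++
slow=2 fast=4: a[fast]=4=a[slow] dup, fast++
slow=2 fast=5: a[fast]=5≠a[slow]=4 write a[3]=5, slow++,fast++
slow=3 fast=6: a[fast]=5=a[slow] dup, fast++
slow=3 fast=7: a[fast]=6≠a[slow]=5 write a[4]=6, slow++,fast++
slow=4 fast=8: a[fast]=6=a[slow] dup, fast++
slow=4 fast=9: a[fast]=7≠a[slow]=6 write a[5]=7, slow++,fast++
slow=5 fast=10: a[fast]=7=a[slow] dup, fast++
slow=5 fast=11: a[fast]=8≠a[slow]=7 write a[6]=8, slow++,fast++
slow=6 fast=12: a[fast]=9≠a[slow]=8 write a[7]=9, slow++,fast++
slow=7 fast=13: a[fast]=9=a[slow] dup, fast++

slow=7, fast=14, prefix=[1, 4, 5, 6, 7, 8, 9]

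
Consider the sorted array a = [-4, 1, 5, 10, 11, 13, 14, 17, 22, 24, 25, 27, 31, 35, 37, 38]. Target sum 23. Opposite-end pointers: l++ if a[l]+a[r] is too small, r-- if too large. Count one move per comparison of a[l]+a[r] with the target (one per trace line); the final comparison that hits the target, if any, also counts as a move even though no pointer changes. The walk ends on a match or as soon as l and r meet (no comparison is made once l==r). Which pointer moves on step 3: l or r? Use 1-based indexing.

r

l=1 r=16: -4+38=34 >23, r--
l=1 r=15: -4+37=33 >23, r--
l=1 r=14: -4+35=31 >23, r--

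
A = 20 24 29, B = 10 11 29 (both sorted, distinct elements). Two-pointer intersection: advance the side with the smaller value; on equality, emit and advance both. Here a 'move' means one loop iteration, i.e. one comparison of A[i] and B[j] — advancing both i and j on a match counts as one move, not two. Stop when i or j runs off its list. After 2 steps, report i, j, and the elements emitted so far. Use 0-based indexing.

i=0 j=0: 20>10, j++
i=0 j=1: 20>11, j++

i=0, j=2, emitted=[]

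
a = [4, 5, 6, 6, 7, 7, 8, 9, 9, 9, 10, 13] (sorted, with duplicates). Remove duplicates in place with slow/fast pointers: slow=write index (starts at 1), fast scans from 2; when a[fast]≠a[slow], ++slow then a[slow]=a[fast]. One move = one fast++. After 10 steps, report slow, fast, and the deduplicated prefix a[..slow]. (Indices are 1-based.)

slow=1 fast=2: a[fast]=5≠a[slow]=4 write a[2]=5, slow++,fast++
slow=2 fast=3: a[fast]=6≠a[slow]=5 write a[3]=6, slow++,fast++
slow=3 fast=4: a[fast]=6=a[slow] dup, fast++
slow=3 fast=5: a[fast]=7≠a[slow]=6 write a[4]=7, slow++,fast++
slow=4 fast=6: a[fast]=7=a[slow] dup, fast++
slow=4 fast=7: a[fast]=8≠a[slow]=7 write a[5]=8, slow++,fast++
slow=5 fast=8: a[fast]=9≠a[slow]=8 write a[6]=9, slow++,fast++
slow=6 fast=9: a[fast]=9=a[slow] dup, fast++
slow=6 fast=10: a[fast]=9=a[slow] dup, fast++
slow=6 fast=11: a[fast]=10≠a[slow]=9 write a[7]=10, slow++,fast++

slow=7, fast=12, prefix=[4, 5, 6, 7, 8, 9, 10]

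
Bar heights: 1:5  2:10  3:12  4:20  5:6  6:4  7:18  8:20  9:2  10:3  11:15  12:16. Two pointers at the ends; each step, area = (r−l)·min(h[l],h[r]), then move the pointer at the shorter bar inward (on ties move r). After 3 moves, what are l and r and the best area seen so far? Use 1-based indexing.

l=4, r=12, best area=108

l=1 r=12: min(5,16)*11=55 best=55 *, l++
l=2 r=12: min(10,16)*10=100 best=100 *, l++
l=3 r=12: min(12,16)*9=108 best=108 *, l++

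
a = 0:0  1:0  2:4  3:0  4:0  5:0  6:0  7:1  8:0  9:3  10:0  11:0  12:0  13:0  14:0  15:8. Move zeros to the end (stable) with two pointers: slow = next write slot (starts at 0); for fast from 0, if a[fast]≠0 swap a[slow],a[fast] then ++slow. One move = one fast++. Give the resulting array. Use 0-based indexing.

[4, 1, 3, 8, 0, 0, 0, 0, 0, 0, 0, 0, 0, 0, 0, 0]

slow=0 fast=0: a[fast]=0, fast++
slow=0 fast=1: a[fast]=0, fast++
slow=0 fast=2: a[fast]=4≠0 swap→a[0]=4, slow++,fast++
slow=1 fast=3: a[fast]=0, fast++
slow=1 fast=4: a[fast]=0, fast++
slow=1 fast=5: a[fast]=0, fast++
slow=1 fast=6: a[fast]=0, fast++
slow=1 fast=7: a[fast]=1≠0 swap→a[1]=1, slow++,fast++
slow=2 fast=8: a[fast]=0, fast++
slow=2 fast=9: a[fast]=3≠0 swap→a[2]=3, slow++,fast++
slow=3 fast=10: a[fast]=0, fast++
slow=3 fast=11: a[fast]=0, fast++
slow=3 fast=12: a[fast]=0, fast++
slow=3 fast=13: a[fast]=0, fast++
slow=3 fast=14: a[fast]=0, fast++
slow=3 fast=15: a[fast]=8≠0 swap→a[3]=8, slow++,fast++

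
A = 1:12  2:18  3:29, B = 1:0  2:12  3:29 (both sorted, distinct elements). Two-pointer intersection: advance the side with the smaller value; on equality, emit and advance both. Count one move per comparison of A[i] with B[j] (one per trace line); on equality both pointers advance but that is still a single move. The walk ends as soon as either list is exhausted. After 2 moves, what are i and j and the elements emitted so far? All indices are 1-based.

i=1 j=1: 12>0, j++
i=1 j=2: 12==12 emit, i++,j++

i=2, j=3, emitted=[12]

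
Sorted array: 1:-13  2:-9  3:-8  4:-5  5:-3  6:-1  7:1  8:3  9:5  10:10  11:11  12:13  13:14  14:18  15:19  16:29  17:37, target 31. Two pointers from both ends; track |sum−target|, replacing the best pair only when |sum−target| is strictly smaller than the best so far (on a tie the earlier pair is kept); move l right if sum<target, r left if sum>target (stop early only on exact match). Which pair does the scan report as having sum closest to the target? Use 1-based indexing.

pair (13, 18) with sum 31 (|Δ|=0)

[1,17] -13+37=24 d=7 * → l++
[2,17] -9+37=28 d=3 * → l++
[3,17] -8+37=29 d=2 * → l++
[4,17] -5+37=32 d=1 * → r--
[4,16] -5+29=24 d=7 → l++
[5,16] -3+29=26 d=5 → l++
[6,16] -1+29=28 d=3 → l++
[7,16] 1+29=30 d=1 → l++
[8,16] 3+29=32 d=1 → r--
[8,15] 3+19=22 d=9 → l++
[9,15] 5+19=24 d=7 → l++
[10,15] 10+19=29 d=2 → l++
[11,15] 11+19=30 d=1 → l++
[12,15] 13+19=32 d=1 → r--
[12,14] 13+18=31 d=0 * → stop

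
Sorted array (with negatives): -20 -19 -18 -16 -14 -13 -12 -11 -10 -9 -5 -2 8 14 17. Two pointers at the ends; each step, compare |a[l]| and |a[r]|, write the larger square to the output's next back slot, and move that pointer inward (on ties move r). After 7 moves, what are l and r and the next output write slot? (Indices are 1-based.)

l=6, r=13, next write slot=8

l=1 r=15: |-20|>|17| out[15]=400, l++
l=2 r=15: |-19|>|17| out[14]=361, l++
l=3 r=15: |-18|>|17| out[13]=324, l++
l=4 r=15: |-16|<=|17| out[12]=289, r--
l=4 r=14: |-16|>|14| out[11]=256, l++
l=5 r=14: |-14|<=|14| out[10]=196, r--
l=5 r=13: |-14|>|8| out[9]=196, l++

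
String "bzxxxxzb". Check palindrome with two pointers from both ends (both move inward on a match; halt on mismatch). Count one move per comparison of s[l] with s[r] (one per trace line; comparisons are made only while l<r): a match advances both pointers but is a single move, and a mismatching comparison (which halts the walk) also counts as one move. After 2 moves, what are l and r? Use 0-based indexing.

l=0 r=7: 'b'=='b', l++,r--
l=1 r=6: 'z'=='z', l++,r--

l=2, r=5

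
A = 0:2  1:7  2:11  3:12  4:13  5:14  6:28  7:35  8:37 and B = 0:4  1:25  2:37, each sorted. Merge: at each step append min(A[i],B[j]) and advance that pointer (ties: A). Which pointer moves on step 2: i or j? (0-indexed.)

[i=0,j=0] A[i]=2<=B[j]=4 take 2 → i++
[i=1,j=0] A[i]=7>B[j]=4 take 4 → j++

j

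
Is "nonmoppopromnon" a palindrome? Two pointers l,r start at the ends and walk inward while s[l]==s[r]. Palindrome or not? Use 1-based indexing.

[1,15] 'n'=='n' → l++,r--
[2,14] 'o'=='o' → l++,r--
[3,13] 'n'=='n' → l++,r--
[4,12] 'm'=='m' → l++,r--
[5,11] 'o'=='o' → l++,r--
[6,10] 'p'!='r' → stop

not a palindrome (mismatch at 6,10)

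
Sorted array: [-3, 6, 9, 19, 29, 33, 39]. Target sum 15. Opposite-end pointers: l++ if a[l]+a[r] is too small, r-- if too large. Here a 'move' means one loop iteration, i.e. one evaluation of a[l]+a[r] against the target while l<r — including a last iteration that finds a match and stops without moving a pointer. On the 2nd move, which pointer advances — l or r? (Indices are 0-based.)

r

l=0 r=6: -3+39=36 >15, r--
l=0 r=5: -3+33=30 >15, r--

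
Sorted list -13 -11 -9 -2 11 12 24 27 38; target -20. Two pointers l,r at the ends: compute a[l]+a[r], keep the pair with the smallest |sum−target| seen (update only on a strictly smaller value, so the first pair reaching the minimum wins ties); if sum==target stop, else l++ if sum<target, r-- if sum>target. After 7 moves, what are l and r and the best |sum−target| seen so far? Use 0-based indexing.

l=1, r=2, best |Δ|=2

[0,8] -13+38=25 d=45 * → r--
[0,7] -13+27=14 d=34 * → r--
[0,6] -13+24=11 d=31 * → r--
[0,5] -13+12=-1 d=19 * → r--
[0,4] -13+11=-2 d=18 * → r--
[0,3] -13+-2=-15 d=5 * → r--
[0,2] -13+-9=-22 d=2 * → l++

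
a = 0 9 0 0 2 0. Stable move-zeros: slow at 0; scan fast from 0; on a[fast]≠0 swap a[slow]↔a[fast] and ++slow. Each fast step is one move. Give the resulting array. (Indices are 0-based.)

[9, 2, 0, 0, 0, 0]

slow=0 fast=0: a[fast]=0, fast++
slow=0 fast=1: a[fast]=9≠0 swap→a[0]=9, slow++,fast++
slow=1 fast=2: a[fast]=0, fast++
slow=1 fast=3: a[fast]=0, fast++
slow=1 fast=4: a[fast]=2≠0 swap→a[1]=2, slow++,fast++
slow=2 fast=5: a[fast]=0, fast++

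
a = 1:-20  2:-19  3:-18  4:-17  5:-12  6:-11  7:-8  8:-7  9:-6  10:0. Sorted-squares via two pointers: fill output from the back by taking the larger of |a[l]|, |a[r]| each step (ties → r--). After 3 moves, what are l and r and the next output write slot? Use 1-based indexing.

l=4, r=10, next write slot=7

[1,10] |-20|>|0| out[10]=400 → l++
[2,10] |-19|>|0| out[9]=361 → l++
[3,10] |-18|>|0| out[8]=324 → l++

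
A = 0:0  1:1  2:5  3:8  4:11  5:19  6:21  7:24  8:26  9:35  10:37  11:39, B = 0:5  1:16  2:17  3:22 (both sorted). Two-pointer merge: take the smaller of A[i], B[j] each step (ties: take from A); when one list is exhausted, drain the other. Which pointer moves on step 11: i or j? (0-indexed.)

j

i=0 j=0: A[i]=0<=B[j]=5 take 0, i++
i=1 j=0: A[i]=1<=B[j]=5 take 1, i++
i=2 j=0: A[i]=5<=B[j]=5 take 5, i++
i=3 j=0: A[i]=8>B[j]=5 take 5, j++
i=3 j=1: A[i]=8<=B[j]=16 take 8, i++
i=4 j=1: A[i]=11<=B[j]=16 take 11, i++
i=5 j=1: A[i]=19>B[j]=16 take 16, j++
i=5 j=2: A[i]=19>B[j]=17 take 17, j++
i=5 j=3: A[i]=19<=B[j]=22 take 19, i++
i=6 j=3: A[i]=21<=B[j]=22 take 21, i++
i=7 j=3: A[i]=24>B[j]=22 take 22, j++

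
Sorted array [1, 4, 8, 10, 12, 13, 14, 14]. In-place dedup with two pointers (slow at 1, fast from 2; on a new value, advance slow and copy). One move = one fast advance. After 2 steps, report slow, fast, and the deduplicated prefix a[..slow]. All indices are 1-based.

slow=3, fast=4, prefix=[1, 4, 8]

slow=1 fast=2: a[fast]=4≠a[slow]=1 write a[2]=4, slow++,fast++
slow=2 fast=3: a[fast]=8≠a[slow]=4 write a[3]=8, slow++,fast++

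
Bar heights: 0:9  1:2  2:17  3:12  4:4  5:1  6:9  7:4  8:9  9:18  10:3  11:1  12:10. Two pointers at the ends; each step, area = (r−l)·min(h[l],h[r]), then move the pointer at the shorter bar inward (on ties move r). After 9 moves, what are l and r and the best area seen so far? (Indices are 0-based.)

l=6, r=9, best area=119

[0,12] min(9,10)*12=108 best=108 * → l++
[1,12] min(2,10)*11=22 best=108 → l++
[2,12] min(17,10)*10=100 best=108 → r--
[2,11] min(17,1)*9=9 best=108 → r--
[2,10] min(17,3)*8=24 best=108 → r--
[2,9] min(17,18)*7=119 best=119 * → l++
[3,9] min(12,18)*6=72 best=119 → l++
[4,9] min(4,18)*5=20 best=119 → l++
[5,9] min(1,18)*4=4 best=119 → l++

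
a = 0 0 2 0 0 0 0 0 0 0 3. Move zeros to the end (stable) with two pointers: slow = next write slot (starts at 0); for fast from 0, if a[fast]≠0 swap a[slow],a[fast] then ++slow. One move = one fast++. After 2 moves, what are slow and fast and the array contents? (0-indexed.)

slow=0 fast=0: a[fast]=0, fast++
slow=0 fast=1: a[fast]=0, fast++

slow=0, fast=2, a=[0, 0, 2, 0, 0, 0, 0, 0, 0, 0, 3]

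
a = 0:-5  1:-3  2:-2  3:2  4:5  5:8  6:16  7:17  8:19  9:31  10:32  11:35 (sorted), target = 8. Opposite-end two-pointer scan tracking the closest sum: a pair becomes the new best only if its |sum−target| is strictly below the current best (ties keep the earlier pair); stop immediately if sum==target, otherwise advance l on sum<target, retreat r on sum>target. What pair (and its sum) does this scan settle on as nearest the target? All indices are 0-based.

[0,11] -5+35=30 d=22 * → r--
[0,10] -5+32=27 d=19 * → r--
[0,9] -5+31=26 d=18 * → r--
[0,8] -5+19=14 d=6 * → r--
[0,7] -5+17=12 d=4 * → r--
[0,6] -5+16=11 d=3 * → r--
[0,5] -5+8=3 d=5 → l++
[1,5] -3+8=5 d=3 → l++
[2,5] -2+8=6 d=2 * → l++
[3,5] 2+8=10 d=2 → r--
[3,4] 2+5=7 d=1 * → l++

pair (2, 5) with sum 7 (|Δ|=1)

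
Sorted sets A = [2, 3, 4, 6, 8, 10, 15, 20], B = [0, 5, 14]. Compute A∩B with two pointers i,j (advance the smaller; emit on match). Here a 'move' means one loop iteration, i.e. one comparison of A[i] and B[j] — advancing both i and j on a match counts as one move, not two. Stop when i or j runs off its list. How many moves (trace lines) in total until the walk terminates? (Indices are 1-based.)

i=1 j=1: 2>0, j++
i=1 j=2: 2<5, i++
i=2 j=2: 3<5, i++
i=3 j=2: 4<5, i++
i=4 j=2: 6>5, j++
i=4 j=3: 6<14, i++
i=5 j=3: 8<14, i++
i=6 j=3: 10<14, i++
i=7 j=3: 15>14, j++

9 moves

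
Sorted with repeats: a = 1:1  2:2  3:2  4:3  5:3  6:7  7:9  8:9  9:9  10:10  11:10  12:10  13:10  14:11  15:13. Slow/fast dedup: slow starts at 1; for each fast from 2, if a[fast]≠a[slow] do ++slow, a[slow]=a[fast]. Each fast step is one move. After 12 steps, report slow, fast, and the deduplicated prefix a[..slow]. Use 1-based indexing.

(s=1,f=2) a[fast]=2≠a[slow]=1 write a[2]=2 → slow++,fast++
(s=2,f=3) a[fast]=2=a[slow] dup → fast++
(s=2,f=4) a[fast]=3≠a[slow]=2 write a[3]=3 → slow++,fast++
(s=3,f=5) a[fast]=3=a[slow] dup → fast++
(s=3,f=6) a[fast]=7≠a[slow]=3 write a[4]=7 → slow++,fast++
(s=4,f=7) a[fast]=9≠a[slow]=7 write a[5]=9 → slow++,fast++
(s=5,f=8) a[fast]=9=a[slow] dup → fast++
(s=5,f=9) a[fast]=9=a[slow] dup → fast++
(s=5,f=10) a[fast]=10≠a[slow]=9 write a[6]=10 → slow++,fast++
(s=6,f=11) a[fast]=10=a[slow] dup → fast++
(s=6,f=12) a[fast]=10=a[slow] dup → fast++
(s=6,f=13) a[fast]=10=a[slow] dup → fast++

slow=6, fast=14, prefix=[1, 2, 3, 7, 9, 10]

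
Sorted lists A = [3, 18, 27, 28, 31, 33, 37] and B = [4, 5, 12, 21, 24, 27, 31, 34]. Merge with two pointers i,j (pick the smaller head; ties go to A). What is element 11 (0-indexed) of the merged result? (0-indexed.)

i=0 j=0: A[i]=3<=B[j]=4 take 3, i++
i=1 j=0: A[i]=18>B[j]=4 take 4, j++
i=1 j=1: A[i]=18>B[j]=5 take 5, j++
i=1 j=2: A[i]=18>B[j]=12 take 12, j++
i=1 j=3: A[i]=18<=B[j]=21 take 18, i++
i=2 j=3: A[i]=27>B[j]=21 take 21, j++
i=2 j=4: A[i]=27>B[j]=24 take 24, j++
i=2 j=5: A[i]=27<=B[j]=27 take 27, i++
i=3 j=5: A[i]=28>B[j]=27 take 27, j++
i=3 j=6: A[i]=28<=B[j]=31 take 28, i++
i=4 j=6: A[i]=31<=B[j]=31 take 31, i++
i=5 j=6: A[i]=33>B[j]=31 take 31, j++
i=5 j=7: A[i]=33<=B[j]=34 take 33, i++
i=6 j=7: A[i]=37>B[j]=34 take 34, j++
i=6 j=8: B done, take A[i]=37, i++

merged[11] = 31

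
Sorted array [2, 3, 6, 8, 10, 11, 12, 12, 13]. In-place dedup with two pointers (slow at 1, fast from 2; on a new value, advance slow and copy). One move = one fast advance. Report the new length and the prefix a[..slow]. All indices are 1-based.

(s=1,f=2) a[fast]=3≠a[slow]=2 write a[2]=3 → slow++,fast++
(s=2,f=3) a[fast]=6≠a[slow]=3 write a[3]=6 → slow++,fast++
(s=3,f=4) a[fast]=8≠a[slow]=6 write a[4]=8 → slow++,fast++
(s=4,f=5) a[fast]=10≠a[slow]=8 write a[5]=10 → slow++,fast++
(s=5,f=6) a[fast]=11≠a[slow]=10 write a[6]=11 → slow++,fast++
(s=6,f=7) a[fast]=12≠a[slow]=11 write a[7]=12 → slow++,fast++
(s=7,f=8) a[fast]=12=a[slow] dup → fast++
(s=7,f=9) a[fast]=13≠a[slow]=12 write a[8]=13 → slow++,fast++

length 8; prefix = [2, 3, 6, 8, 10, 11, 12, 13]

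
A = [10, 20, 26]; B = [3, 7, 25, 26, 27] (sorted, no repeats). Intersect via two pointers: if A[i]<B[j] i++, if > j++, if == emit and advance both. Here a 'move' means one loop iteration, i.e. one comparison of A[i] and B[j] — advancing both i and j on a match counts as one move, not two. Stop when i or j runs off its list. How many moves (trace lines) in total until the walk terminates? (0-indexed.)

i=0 j=0: 10>3, j++
i=0 j=1: 10>7, j++
i=0 j=2: 10<25, i++
i=1 j=2: 20<25, i++
i=2 j=2: 26>25, j++
i=2 j=3: 26==26 emit, i++,j++

6 moves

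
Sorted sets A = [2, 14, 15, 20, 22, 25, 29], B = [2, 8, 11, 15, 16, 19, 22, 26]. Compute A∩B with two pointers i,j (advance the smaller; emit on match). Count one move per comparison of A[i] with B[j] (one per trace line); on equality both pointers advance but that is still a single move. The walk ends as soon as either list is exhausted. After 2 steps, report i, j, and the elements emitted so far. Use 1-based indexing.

i=2, j=3, emitted=[2]

[i=1,j=1] 2==2 emit → i++,j++
[i=2,j=2] 14>8 → j++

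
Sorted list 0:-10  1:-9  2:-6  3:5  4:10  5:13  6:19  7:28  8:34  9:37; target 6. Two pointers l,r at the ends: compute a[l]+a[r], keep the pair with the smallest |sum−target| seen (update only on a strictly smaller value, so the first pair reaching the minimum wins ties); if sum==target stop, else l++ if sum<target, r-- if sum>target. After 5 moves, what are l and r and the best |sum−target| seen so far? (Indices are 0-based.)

l=1, r=5, best |Δ|=3

[0,9] -10+37=27 d=21 * → r--
[0,8] -10+34=24 d=18 * → r--
[0,7] -10+28=18 d=12 * → r--
[0,6] -10+19=9 d=3 * → r--
[0,5] -10+13=3 d=3 → l++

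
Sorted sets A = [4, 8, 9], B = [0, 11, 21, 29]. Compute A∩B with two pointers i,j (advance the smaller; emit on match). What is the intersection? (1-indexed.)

i=1 j=1: 4>0, j++
i=1 j=2: 4<11, i++
i=2 j=2: 8<11, i++
i=3 j=2: 9<11, i++

intersection = []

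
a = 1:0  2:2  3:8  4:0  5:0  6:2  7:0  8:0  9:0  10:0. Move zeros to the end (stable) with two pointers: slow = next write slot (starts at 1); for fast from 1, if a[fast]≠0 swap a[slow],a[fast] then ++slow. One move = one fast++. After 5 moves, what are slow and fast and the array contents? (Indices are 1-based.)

(s=1,f=1) a[fast]=0 → fast++
(s=1,f=2) a[fast]=2≠0 swap→a[1]=2 → slow++,fast++
(s=2,f=3) a[fast]=8≠0 swap→a[2]=8 → slow++,fast++
(s=3,f=4) a[fast]=0 → fast++
(s=3,f=5) a[fast]=0 → fast++

slow=3, fast=6, a=[2, 8, 0, 0, 0, 2, 0, 0, 0, 0]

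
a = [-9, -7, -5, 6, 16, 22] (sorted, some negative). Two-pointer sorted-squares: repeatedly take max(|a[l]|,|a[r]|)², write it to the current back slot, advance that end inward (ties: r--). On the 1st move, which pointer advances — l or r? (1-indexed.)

[1,6] |-9|<=|22| out[6]=484 → r--

r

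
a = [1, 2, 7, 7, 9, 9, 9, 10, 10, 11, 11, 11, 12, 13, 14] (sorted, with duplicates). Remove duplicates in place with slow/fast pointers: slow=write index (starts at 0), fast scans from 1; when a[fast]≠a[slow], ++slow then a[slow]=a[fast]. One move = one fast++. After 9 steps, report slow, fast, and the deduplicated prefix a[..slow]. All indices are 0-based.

slow=0 fast=1: a[fast]=2≠a[slow]=1 write a[1]=2, slow++,fast++
slow=1 fast=2: a[fast]=7≠a[slow]=2 write a[2]=7, slow++,fast++
slow=2 fast=3: a[fast]=7=a[slow] dup, fast++
slow=2 fast=4: a[fast]=9≠a[slow]=7 write a[3]=9, slow++,fast++
slow=3 fast=5: a[fast]=9=a[slow] dup, fast++
slow=3 fast=6: a[fast]=9=a[slow] dup, fast++
slow=3 fast=7: a[fast]=10≠a[slow]=9 write a[4]=10, slow++,fast++
slow=4 fast=8: a[fast]=10=a[slow] dup, fast++
slow=4 fast=9: a[fast]=11≠a[slow]=10 write a[5]=11, slow++,fast++

slow=5, fast=10, prefix=[1, 2, 7, 9, 10, 11]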